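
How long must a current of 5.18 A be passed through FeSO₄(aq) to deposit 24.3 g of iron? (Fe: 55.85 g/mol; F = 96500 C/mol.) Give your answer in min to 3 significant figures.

n(Fe) = 24.3 / 55.85 = 0.4351 mol
Fe²⁺ + 2e⁻ → Fe, so n(e⁻) = 2 × 0.4351 = 0.8702 mol
Q = 0.8702 × 96500 = 83970 C
t = Q / I = 83970 / 5.18 = 16210 s = 270 min

270 min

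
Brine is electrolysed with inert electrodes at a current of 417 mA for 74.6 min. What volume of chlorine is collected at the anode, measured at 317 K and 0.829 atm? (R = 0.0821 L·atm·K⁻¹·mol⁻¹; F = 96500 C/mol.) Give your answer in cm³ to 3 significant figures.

304 cm³

Q = It = 0.417 × 4476 = 1866 C
n(e⁻) = Q/F = 1866/96500 = 0.01934 mol
2Cl⁻ → Cl₂ + 2e⁻, so n(Cl₂) = 0.01934 / 2 = 0.009670 mol
V = nRT/P = 0.009670 × 0.0821 × 317 / 0.829 = 0.3036 L
= 304 cm³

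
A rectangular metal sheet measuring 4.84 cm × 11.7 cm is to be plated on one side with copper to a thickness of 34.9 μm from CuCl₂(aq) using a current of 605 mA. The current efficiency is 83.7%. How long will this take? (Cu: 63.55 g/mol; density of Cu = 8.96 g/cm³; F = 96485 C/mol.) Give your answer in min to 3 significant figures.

Plated area = 4.84 × 11.7 = 56.63 cm²
Volume = 56.63 × 34.9×10⁻⁴ cm = 0.1976 cm³
m(Cu) = 0.1976 × 8.96 = 1.770 g
n(Cu) = 1.770 / 63.55 = 0.02785 mol; n(e⁻) = 2 × 0.02785 = 0.05570 mol
Q = 0.05570 × 96485 / 0.837 = 6421 C
t = 6421 / 0.605 = 10610 s = 177 min

177 min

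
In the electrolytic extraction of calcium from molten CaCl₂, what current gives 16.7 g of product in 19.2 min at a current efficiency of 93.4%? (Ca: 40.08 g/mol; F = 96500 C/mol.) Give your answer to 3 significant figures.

74.7 A

n(Ca) = 16.7 / 40.08 = 0.4167 mol
Ca²⁺ + 2e⁻ → Ca, so n(e⁻) = 2 × 0.4167 = 0.8334 mol
Q = 0.8334 × 96500 / 0.934 = 86110 C
I = Q / t = 86110 / 1152 s = 74.7 A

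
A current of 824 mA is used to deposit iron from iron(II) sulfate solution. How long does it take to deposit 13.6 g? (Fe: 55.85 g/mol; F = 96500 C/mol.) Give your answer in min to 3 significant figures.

n(Fe) = 13.6 / 55.85 = 0.2435 mol
Fe²⁺ + 2e⁻ → Fe, so n(e⁻) = 2 × 0.2435 = 0.4870 mol
Q = 0.4870 × 96500 = 47000 C
t = Q / I = 47000 / 0.824 = 57040 s = 951 min

951 min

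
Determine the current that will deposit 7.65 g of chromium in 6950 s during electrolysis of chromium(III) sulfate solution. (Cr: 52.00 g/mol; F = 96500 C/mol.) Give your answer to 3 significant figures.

6.13 A

n(Cr) = 7.65 / 52.00 = 0.1471 mol
Cr³⁺ + 3e⁻ → Cr, so n(e⁻) = 3 × 0.1471 = 0.4413 mol
Q = 0.4413 × 96500 = 42590 C
I = Q / t = 42590 / 6950 s = 6.13 A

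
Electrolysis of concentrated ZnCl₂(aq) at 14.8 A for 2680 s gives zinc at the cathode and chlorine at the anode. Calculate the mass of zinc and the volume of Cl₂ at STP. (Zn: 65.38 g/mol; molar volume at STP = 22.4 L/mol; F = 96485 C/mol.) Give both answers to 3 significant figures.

13.4 g Zn; 4.60 L Cl₂

Q = 14.8 × 2680 = 39660 C; n(e⁻) = 39660 / 96485 = 0.4110 mol
Cathode: Zn²⁺ + 2e⁻ → Zn → n(Zn) = 0.4110/2 = 0.2055 mol → 13.4 g
Anode: 2Cl⁻ → Cl₂ + 2e⁻ → n(Cl₂) = 0.4110/2 = 0.2055 mol → 4.60 L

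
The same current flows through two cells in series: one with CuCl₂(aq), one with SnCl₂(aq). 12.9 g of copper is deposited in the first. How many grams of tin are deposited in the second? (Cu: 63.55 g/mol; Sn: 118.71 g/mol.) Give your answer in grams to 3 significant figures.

n(Cu) = 12.9 / 63.55 = 0.2030 mol
Cu²⁺ + 2e⁻ → Cu, so n(e⁻) = 2 × 0.2030 = 0.4060 mol
Since the cells are in series, n(e⁻) in the Sn cell is also 0.4060 mol.
Sn²⁺ + 2e⁻ → Sn, so n(Sn) = 0.4060 / 2 = 0.2030 mol
m(Sn) = 0.2030 × 118.71 = 24.1 g

24.1 g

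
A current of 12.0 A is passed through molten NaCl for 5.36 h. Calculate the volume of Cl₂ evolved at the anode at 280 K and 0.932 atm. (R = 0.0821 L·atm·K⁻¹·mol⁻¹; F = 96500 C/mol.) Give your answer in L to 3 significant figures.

29.6 L

Q = 12.0 A × 19296 s = 2.316×10^5 C
n(e⁻) = 2.316×10^5 / 96500 = 2.400 mol
2Cl⁻ → Cl₂ + 2e⁻, so n(Cl₂) = 2.400 / 2 = 1.200 mol
V = nRT/P = 1.200 × 0.0821 × 280 / 0.932 = 29.60 L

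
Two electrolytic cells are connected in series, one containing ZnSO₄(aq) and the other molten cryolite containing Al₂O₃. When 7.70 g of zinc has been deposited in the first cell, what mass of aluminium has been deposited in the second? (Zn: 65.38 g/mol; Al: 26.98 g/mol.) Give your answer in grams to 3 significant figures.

n(Zn) = 7.70 / 65.38 = 0.1178 mol
Zn²⁺ + 2e⁻ → Zn, so n(e⁻) = 2 × 0.1178 = 0.2356 mol
Since the cells are in series, n(e⁻) in the Al cell is also 0.2356 mol.
Al³⁺ + 3e⁻ → Al, so n(Al) = 0.2356 / 3 = 0.07853 mol
m(Al) = 0.07853 × 26.98 = 2.12 g

2.12 g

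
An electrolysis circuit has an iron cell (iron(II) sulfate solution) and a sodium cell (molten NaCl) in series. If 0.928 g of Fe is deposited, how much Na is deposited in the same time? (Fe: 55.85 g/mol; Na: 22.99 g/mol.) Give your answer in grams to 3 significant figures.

n(Fe) = 0.928 / 55.85 = 0.01662 mol
Fe²⁺ + 2e⁻ → Fe, so n(e⁻) = 2 × 0.01662 = 0.03324 mol
The cells are in series, so the same charge (and hence the same n(e⁻) = 0.03324 mol) passes through both.
Na⁺ + e⁻ → Na, so n(Na) = 0.03324 mol
m(Na) = 0.03324 × 22.99 = 0.764 g

0.764 g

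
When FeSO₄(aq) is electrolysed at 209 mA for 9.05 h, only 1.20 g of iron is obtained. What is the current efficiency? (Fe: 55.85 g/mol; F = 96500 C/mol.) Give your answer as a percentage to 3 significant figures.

Q = 0.209 × 32580 = 6809 C
n(e⁻) = 6809 / 96500 = 0.07056 mol
Fe²⁺ + 2e⁻ → Fe, so theoretical n(Fe) = 0.03528 mol → 1.970 g
Efficiency = 1.20 / 1.970 = 0.6091 = 60.9%

60.9%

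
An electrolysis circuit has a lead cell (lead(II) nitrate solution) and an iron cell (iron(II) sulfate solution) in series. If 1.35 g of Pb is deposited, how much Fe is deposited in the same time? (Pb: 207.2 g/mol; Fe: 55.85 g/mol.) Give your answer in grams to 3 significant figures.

0.364 g

n(Pb) = 1.35 / 207.2 = 0.006515 mol
Pb²⁺ + 2e⁻ → Pb, so n(e⁻) = 2 × 0.006515 = 0.01303 mol
In series, the same 0.01303 mol of electrons flows through the second cell.
Fe²⁺ + 2e⁻ → Fe, so n(Fe) = 0.01303 / 2 = 0.006515 mol
m(Fe) = 0.006515 × 55.85 = 0.364 g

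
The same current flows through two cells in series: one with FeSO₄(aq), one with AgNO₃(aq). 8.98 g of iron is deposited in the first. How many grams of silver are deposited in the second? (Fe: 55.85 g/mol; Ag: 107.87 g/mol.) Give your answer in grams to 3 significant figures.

34.7 g

n(Fe) = 8.98 / 55.85 = 0.1608 mol
Fe²⁺ + 2e⁻ → Fe, so n(e⁻) = 2 × 0.1608 = 0.3216 mol
Same current for the same time ⇒ same n(e⁻) = 0.3216 mol in both cells.
Ag⁺ + e⁻ → Ag, so n(Ag) = 0.3216 mol
m(Ag) = 0.3216 × 107.87 = 34.7 g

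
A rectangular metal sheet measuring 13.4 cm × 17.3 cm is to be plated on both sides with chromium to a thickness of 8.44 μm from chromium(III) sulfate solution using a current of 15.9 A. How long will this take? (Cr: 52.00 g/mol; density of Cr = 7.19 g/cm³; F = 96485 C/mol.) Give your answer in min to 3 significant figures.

16.4 min

Plated area = 2 × 13.4 × 17.3 = 463.6 cm²
Volume = 463.6 × 8.44×10⁻⁴ cm = 0.3913 cm³
m(Cr) = 0.3913 × 7.19 = 2.813 g
n(Cr) = 2.813 / 52.00 = 0.05410 mol; n(e⁻) = 3 × 0.05410 = 0.1623 mol
Q = 0.1623 × 96485 = 15660 C
t = 15660 / 15.9 = 984.9 s = 16.4 min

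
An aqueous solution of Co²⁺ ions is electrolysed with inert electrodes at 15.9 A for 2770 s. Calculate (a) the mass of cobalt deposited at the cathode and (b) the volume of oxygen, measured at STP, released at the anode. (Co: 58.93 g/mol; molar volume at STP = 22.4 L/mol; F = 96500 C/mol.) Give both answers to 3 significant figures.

13.4 g Co; 2.56 L O₂

Q = 15.9 × 2770 = 44040 C; n(e⁻) = 44040 / 96500 = 0.4564 mol
Cathode: Co²⁺ + 2e⁻ → Co → n(Co) = 0.4564/2 = 0.2282 mol → 13.4 g
Anode: 2H₂O → O₂ + 4H⁺ + 4e⁻ → n(O₂) = 0.4564/4 = 0.1141 mol → 2.56 L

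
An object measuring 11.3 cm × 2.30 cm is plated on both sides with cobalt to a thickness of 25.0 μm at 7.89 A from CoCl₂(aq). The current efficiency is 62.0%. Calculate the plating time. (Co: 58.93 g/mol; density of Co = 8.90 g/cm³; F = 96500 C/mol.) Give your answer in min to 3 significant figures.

Plated area = 2 × 11.3 × 2.30 = 51.98 cm²
Volume = 51.98 × 25.0×10⁻⁴ cm = 0.1300 cm³
m(Co) = 0.1300 × 8.90 = 1.157 g
n(Co) = 1.157 / 58.93 = 0.01963 mol; n(e⁻) = 2 × 0.01963 = 0.03926 mol
Q = 0.03926 × 96500 / 0.620 = 6111 C
t = 6111 / 7.89 = 774.5 s = 12.9 min

12.9 min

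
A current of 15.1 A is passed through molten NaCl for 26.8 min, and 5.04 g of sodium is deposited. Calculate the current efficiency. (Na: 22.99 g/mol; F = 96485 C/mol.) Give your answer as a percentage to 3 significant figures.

Q = 15.1 × 1608 = 24280 C
n(e⁻) = 24280 / 96485 = 0.2516 mol
Na⁺ + e⁻ → Na, so theoretical n(Na) = 0.2516 mol → 5.784 g
Efficiency = 5.04 / 5.784 = 0.8714 = 87.1%

87.1%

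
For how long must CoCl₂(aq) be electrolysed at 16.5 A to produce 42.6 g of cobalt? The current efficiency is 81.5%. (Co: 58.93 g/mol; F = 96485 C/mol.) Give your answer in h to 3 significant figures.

2.88 h

n(Co) = 42.6 / 58.93 = 0.7229 mol
Co²⁺ + 2e⁻ → Co, so n(e⁻) = 2 × 0.7229 = 1.446 mol
Q = 1.446 × 96485 / 0.815 = 1.712×10^5 C
t = Q / I = 1.712×10^5 / 16.5 = 10380 s = 2.88 h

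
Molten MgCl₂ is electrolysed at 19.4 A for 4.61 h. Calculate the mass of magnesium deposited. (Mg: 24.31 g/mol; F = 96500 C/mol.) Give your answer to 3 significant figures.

40.6 g

Q = It = 19.4 × 16596 = 3.220×10^5 C
Moles of electrons = 3.220×10^5 / 96500 = 3.337 mol
Mg²⁺ + 2e⁻ → Mg, so n(Mg) = 3.337 / 2 = 1.669 mol
m = 1.669 × 24.31 = 40.6 g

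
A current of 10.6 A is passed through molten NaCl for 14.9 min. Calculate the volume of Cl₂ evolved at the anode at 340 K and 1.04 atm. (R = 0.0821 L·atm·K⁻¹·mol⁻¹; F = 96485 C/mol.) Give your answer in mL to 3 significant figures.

Charge passed = 10.6 × 894 = 9476 C
n(e⁻) = 9476 / 96485 = 0.09821 mol
2Cl⁻ → Cl₂ + 2e⁻, so n(Cl₂) = 0.09821 / 2 = 0.04911 mol
V = nRT/P = 0.04911 × 0.0821 × 340 / 1.04 = 1.318 L
= 1320 mL

1320 mL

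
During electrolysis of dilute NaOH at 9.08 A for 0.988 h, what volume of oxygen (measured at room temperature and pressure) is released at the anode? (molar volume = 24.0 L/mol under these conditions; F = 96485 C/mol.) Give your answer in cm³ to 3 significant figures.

Q = 9.08 A × 3556.8 s = 32300 C
Moles of electrons = 32300 / 96485 = 0.3348 mol
2H₂O → O₂ + 4H⁺ + 4e⁻, so n(O₂) = 0.3348 / 4 = 0.08370 mol
V = 0.08370 × 24.0 = 2.009 L
= 2010 cm³

2010 cm³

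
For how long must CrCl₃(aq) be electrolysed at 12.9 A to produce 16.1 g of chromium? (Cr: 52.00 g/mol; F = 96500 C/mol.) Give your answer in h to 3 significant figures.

n(Cr) = 16.1 / 52.00 = 0.3096 mol
Cr³⁺ + 3e⁻ → Cr, so n(e⁻) = 3 × 0.3096 = 0.9288 mol
Q = 0.9288 × 96500 = 89630 C
t = Q / I = 89630 / 12.9 = 6948 s = 1.93 h

1.93 h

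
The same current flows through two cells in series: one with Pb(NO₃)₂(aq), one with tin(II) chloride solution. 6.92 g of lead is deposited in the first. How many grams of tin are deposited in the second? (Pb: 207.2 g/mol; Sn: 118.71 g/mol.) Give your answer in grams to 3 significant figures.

n(Pb) = 6.92 / 207.2 = 0.03340 mol
Pb²⁺ + 2e⁻ → Pb, so n(e⁻) = 2 × 0.03340 = 0.06680 mol
Same current for the same time ⇒ same n(e⁻) = 0.06680 mol in both cells.
Sn²⁺ + 2e⁻ → Sn, so n(Sn) = 0.06680 / 2 = 0.03340 mol
m(Sn) = 0.03340 × 118.71 = 3.96 g

3.96 g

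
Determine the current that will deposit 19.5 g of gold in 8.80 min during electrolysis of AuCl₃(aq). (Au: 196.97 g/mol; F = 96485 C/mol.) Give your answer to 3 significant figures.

54.3 A

n(Au) = 19.5 / 196.97 = 0.09900 mol
Au³⁺ + 3e⁻ → Au, so n(e⁻) = 3 × 0.09900 = 0.2970 mol
Q = 0.2970 × 96485 = 28660 C
I = Q / t = 28660 / 528 s = 54.3 A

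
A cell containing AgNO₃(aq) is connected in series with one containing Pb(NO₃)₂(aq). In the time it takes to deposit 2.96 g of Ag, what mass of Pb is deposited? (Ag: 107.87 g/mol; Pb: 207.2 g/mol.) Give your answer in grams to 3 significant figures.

n(Ag) = 2.96 / 107.87 = 0.02744 mol
Ag⁺ + e⁻ → Ag, so n(e⁻) = 0.02744 mol
The cells are in series, so the same charge (and hence the same n(e⁻) = 0.02744 mol) passes through both.
Pb²⁺ + 2e⁻ → Pb, so n(Pb) = 0.02744 / 2 = 0.01372 mol
m(Pb) = 0.01372 × 207.2 = 2.84 g

2.84 g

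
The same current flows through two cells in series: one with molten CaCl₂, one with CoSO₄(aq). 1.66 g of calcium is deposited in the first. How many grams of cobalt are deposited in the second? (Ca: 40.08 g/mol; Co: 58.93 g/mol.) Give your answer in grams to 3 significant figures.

n(Ca) = 1.66 / 40.08 = 0.04142 mol
Ca²⁺ + 2e⁻ → Ca, so n(e⁻) = 2 × 0.04142 = 0.08284 mol
The cells are in series, so the same charge (and hence the same n(e⁻) = 0.08284 mol) passes through both.
Co²⁺ + 2e⁻ → Co, so n(Co) = 0.08284 / 2 = 0.04142 mol
m(Co) = 0.04142 × 58.93 = 2.44 g

2.44 g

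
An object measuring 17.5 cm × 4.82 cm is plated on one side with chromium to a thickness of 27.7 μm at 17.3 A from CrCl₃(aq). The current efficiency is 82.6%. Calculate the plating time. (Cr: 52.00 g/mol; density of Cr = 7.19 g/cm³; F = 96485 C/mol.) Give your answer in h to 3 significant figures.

Plated area = 17.5 × 4.82 = 84.35 cm²
Volume = 84.35 × 27.7×10⁻⁴ cm = 0.2336 cm³
m(Cr) = 0.2336 × 7.19 = 1.680 g
n(Cr) = 1.680 / 52.00 = 0.03231 mol; n(e⁻) = 3 × 0.03231 = 0.09693 mol
Q = 0.09693 × 96485 / 0.826 = 11320 C
t = 11320 / 17.3 = 654.3 s = 0.182 h

0.182 h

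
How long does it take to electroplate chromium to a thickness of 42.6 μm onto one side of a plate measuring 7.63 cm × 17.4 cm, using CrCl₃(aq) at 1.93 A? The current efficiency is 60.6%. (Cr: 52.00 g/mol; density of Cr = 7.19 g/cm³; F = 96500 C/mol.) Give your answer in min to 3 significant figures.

Plated area = 7.63 × 17.4 = 132.8 cm²
Volume = 132.8 × 42.6×10⁻⁴ cm = 0.5657 cm³
m(Cr) = 0.5657 × 7.19 = 4.067 g
n(Cr) = 4.067 / 52.00 = 0.07821 mol; n(e⁻) = 3 × 0.07821 = 0.2346 mol
Q = 0.2346 × 96500 / 0.606 = 37360 C
t = 37360 / 1.93 = 19360 s = 323 min

323 min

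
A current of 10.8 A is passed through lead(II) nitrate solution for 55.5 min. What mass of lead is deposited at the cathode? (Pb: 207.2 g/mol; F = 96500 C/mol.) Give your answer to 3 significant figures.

Q = 10.8 A × 3330 s = 35960 C
n(e⁻) = 35960 / 96500 = 0.3726 mol
Pb²⁺ + 2e⁻ → Pb, so n(Pb) = 0.3726 / 2 = 0.1863 mol
m = 0.1863 × 207.2 = 38.6 g

38.6 g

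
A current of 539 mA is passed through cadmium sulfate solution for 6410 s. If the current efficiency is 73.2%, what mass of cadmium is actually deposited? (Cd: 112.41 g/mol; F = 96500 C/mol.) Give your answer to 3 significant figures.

1.47 g

Q = 0.539 × 6410 = 3455 C
n(e⁻) = 3455 / 96500 = 0.03580 mol
Cd²⁺ + 2e⁻ → Cd, so theoretical m(Cd) = 0.01790 × 112.41 = 2.012 g
Actual mass = 73.2% × 2.012 = 1.47 g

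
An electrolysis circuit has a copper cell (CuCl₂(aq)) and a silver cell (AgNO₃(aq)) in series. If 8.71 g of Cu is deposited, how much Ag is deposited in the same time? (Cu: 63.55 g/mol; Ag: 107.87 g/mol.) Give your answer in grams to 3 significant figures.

29.6 g

n(Cu) = 8.71 / 63.55 = 0.1371 mol
Cu²⁺ + 2e⁻ → Cu, so n(e⁻) = 2 × 0.1371 = 0.2742 mol
Same current for the same time ⇒ same n(e⁻) = 0.2742 mol in both cells.
Ag⁺ + e⁻ → Ag, so n(Ag) = 0.2742 mol
m(Ag) = 0.2742 × 107.87 = 29.6 g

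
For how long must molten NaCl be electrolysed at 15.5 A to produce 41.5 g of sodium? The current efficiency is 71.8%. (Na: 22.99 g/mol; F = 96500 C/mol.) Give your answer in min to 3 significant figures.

n(Na) = 41.5 / 22.99 = 1.805 mol
Na⁺ + e⁻ → Na, so n(e⁻) = 1.805 mol
Q = 1.805 × 96500 / 0.718 = 2.426×10^5 C
t = Q / I = 2.426×10^5 / 15.5 = 15650 s = 261 min

261 min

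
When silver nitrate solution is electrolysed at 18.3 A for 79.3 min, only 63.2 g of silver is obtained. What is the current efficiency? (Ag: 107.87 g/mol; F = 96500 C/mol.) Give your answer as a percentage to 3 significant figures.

Q = 18.3 × 4758 = 87070 C
n(e⁻) = 87070 / 96500 = 0.9023 mol
Ag⁺ + e⁻ → Ag, so theoretical n(Ag) = 0.9023 mol → 97.33 g
Efficiency = 63.2 / 97.33 = 0.6493 = 64.9%

64.9%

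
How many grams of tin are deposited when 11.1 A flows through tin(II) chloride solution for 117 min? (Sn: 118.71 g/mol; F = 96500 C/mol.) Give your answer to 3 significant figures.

Q = It = 11.1 × 7020 = 77920 C
Moles of electrons = 77920 / 96500 = 0.8075 mol
Sn²⁺ + 2e⁻ → Sn, so n(Sn) = 0.8075 / 2 = 0.4038 mol
m = 0.4038 × 118.71 = 47.9 g

47.9 g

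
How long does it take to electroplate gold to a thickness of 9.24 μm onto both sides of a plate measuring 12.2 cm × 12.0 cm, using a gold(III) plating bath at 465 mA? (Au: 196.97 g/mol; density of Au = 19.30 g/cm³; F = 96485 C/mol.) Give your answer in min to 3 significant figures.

Plated area = 2 × 12.2 × 12.0 = 292.8 cm²
Volume = 292.8 × 9.24×10⁻⁴ cm = 0.2705 cm³
m(Au) = 0.2705 × 19.30 = 5.221 g
n(Au) = 5.221 / 196.97 = 0.02651 mol; n(e⁻) = 3 × 0.02651 = 0.07953 mol
Q = 0.07953 × 96485 = 7673 C
t = 7673 / 0.465 = 16500 s = 275 min

275 min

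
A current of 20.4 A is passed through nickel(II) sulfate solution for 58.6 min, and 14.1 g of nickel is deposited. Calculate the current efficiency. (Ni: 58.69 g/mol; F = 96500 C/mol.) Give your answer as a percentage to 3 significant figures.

64.6%

Q = 20.4 × 3516 = 71730 C
n(e⁻) = 71730 / 96500 = 0.7433 mol
Ni²⁺ + 2e⁻ → Ni, so theoretical n(Ni) = 0.3717 mol → 21.82 g
Efficiency = 14.1 / 21.82 = 0.6462 = 64.6%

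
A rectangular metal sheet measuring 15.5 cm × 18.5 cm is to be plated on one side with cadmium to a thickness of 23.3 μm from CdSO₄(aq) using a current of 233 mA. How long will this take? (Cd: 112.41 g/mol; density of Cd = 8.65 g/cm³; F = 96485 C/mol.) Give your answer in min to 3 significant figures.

Plated area = 15.5 × 18.5 = 286.8 cm²
Volume = 286.8 × 23.3×10⁻⁴ cm = 0.6682 cm³
m(Cd) = 0.6682 × 8.65 = 5.780 g
n(Cd) = 5.780 / 112.41 = 0.05142 mol; n(e⁻) = 2 × 0.05142 = 0.1028 mol
Q = 0.1028 × 96485 = 9919 C
t = 9919 / 0.233 = 42570 s = 710 min

710 min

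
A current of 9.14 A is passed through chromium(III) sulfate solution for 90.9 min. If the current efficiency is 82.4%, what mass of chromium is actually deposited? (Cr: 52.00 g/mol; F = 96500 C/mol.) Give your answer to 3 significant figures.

7.38 g

Q = 9.14 × 5454 = 49850 C
n(e⁻) = 49850 / 96500 = 0.5166 mol
Cr³⁺ + 3e⁻ → Cr, so theoretical m(Cr) = 0.1722 × 52.00 = 8.954 g
Actual mass = 82.4% × 8.954 = 7.38 g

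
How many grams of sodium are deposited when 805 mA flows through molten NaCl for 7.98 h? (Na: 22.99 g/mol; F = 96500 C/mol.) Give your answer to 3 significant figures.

5.51 g

Q = It = 0.805 × 28728 = 23130 C
n(e⁻) = 23130 / 96500 = 0.2397 mol
Na⁺ + e⁻ → Na, so n(Na) = 0.2397 mol
m = 0.2397 × 22.99 = 5.51 g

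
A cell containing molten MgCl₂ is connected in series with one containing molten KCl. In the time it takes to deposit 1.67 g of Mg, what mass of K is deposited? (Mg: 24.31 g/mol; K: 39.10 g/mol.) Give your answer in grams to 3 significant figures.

5.37 g

n(Mg) = 1.67 / 24.31 = 0.06870 mol
Mg²⁺ + 2e⁻ → Mg, so n(e⁻) = 2 × 0.06870 = 0.1374 mol
The cells are in series, so the same charge (and hence the same n(e⁻) = 0.1374 mol) passes through both.
K⁺ + e⁻ → K, so n(K) = 0.1374 mol
m(K) = 0.1374 × 39.10 = 5.37 g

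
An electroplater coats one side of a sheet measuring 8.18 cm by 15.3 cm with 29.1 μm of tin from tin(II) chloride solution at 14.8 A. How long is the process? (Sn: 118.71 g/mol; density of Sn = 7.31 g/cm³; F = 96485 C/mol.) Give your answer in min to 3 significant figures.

4.87 min

Plated area = 8.18 × 15.3 = 125.2 cm²
Volume = 125.2 × 29.1×10⁻⁴ cm = 0.3643 cm³
m(Sn) = 0.3643 × 7.31 = 2.663 g
n(Sn) = 2.663 / 118.71 = 0.02243 mol; n(e⁻) = 2 × 0.02243 = 0.04486 mol
Q = 0.04486 × 96485 = 4328 C
t = 4328 / 14.8 = 292.4 s = 4.87 min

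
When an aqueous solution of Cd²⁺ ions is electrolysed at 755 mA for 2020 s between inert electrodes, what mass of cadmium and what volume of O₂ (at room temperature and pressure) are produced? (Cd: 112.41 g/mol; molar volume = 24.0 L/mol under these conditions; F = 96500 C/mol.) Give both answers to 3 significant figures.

0.888 g Cd; 0.0948 L O₂

Q = 0.755 × 2020 = 1525 C; n(e⁻) = 1525 / 96500 = 0.01580 mol
Cathode: Cd²⁺ + 2e⁻ → Cd → n(Cd) = 0.01580/2 = 0.007900 mol → 0.888 g
Anode: 2H₂O → O₂ + 4H⁺ + 4e⁻ → n(O₂) = 0.01580/4 = 0.003950 mol → 0.0948 L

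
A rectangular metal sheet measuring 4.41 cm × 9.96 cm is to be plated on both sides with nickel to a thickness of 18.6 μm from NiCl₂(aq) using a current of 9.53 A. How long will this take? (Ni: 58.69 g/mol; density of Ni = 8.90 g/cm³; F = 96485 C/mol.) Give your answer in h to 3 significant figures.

Plated area = 2 × 4.41 × 9.96 = 87.85 cm²
Volume = 87.85 × 18.6×10⁻⁴ cm = 0.1634 cm³
m(Ni) = 0.1634 × 8.90 = 1.454 g
n(Ni) = 1.454 / 58.69 = 0.02477 mol; n(e⁻) = 2 × 0.02477 = 0.04954 mol
Q = 0.04954 × 96485 = 4780 C
t = 4780 / 9.53 = 501.6 s = 0.139 h

0.139 h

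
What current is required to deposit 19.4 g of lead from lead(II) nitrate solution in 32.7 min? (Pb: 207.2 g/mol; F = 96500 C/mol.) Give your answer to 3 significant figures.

9.21 A

n(Pb) = 19.4 / 207.2 = 0.09363 mol
Pb²⁺ + 2e⁻ → Pb, so n(e⁻) = 2 × 0.09363 = 0.1873 mol
Q = 0.1873 × 96500 = 18070 C
I = Q / t = 18070 / 1962 s = 9.21 A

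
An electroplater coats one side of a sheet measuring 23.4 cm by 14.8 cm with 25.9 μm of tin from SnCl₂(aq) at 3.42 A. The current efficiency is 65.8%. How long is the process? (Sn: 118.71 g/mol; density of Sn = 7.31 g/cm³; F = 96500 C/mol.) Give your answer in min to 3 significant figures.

Plated area = 23.4 × 14.8 = 346.3 cm²
Volume = 346.3 × 25.9×10⁻⁴ cm = 0.8969 cm³
m(Sn) = 0.8969 × 7.31 = 6.556 g
n(Sn) = 6.556 / 118.71 = 0.05523 mol; n(e⁻) = 2 × 0.05523 = 0.1105 mol
Q = 0.1105 × 96500 / 0.658 = 16210 C
t = 16210 / 3.42 = 4740 s = 79.0 min

79.0 min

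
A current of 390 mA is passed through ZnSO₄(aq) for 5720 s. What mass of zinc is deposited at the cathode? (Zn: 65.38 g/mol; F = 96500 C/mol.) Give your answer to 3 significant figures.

0.756 g

Q = 0.390 A × 5720 s = 2231 C
n(e⁻) = Q/F = 2231/96500 = 0.02312 mol
Zn²⁺ + 2e⁻ → Zn, so n(Zn) = 0.02312 / 2 = 0.01156 mol
m = 0.01156 × 65.38 = 0.756 g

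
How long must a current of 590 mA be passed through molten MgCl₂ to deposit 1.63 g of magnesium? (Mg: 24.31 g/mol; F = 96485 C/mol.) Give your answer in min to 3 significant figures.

366 min

n(Mg) = 1.63 / 24.31 = 0.06705 mol
Mg²⁺ + 2e⁻ → Mg, so n(e⁻) = 2 × 0.06705 = 0.1341 mol
Q = 0.1341 × 96485 = 12940 C
t = Q / I = 12940 / 0.590 = 21930 s = 366 min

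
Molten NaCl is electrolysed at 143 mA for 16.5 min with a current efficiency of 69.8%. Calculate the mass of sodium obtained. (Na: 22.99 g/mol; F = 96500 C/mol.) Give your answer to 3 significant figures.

Q = 0.143 × 990 = 141.6 C
n(e⁻) = 141.6 / 96500 = 0.001467 mol
Na⁺ + e⁻ → Na, so theoretical m(Na) = 0.001467 × 22.99 = 0.03373 g
Actual mass = 69.8% × 0.03373 = 0.0235 g

0.0235 g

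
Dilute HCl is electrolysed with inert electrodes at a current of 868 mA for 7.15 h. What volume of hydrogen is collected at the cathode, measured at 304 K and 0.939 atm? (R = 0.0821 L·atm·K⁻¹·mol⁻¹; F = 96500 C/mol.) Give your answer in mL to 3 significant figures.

3080 mL

Q = 0.868 A × 25740 s = 22340 C
n(e⁻) = 22340 / 96500 = 0.2315 mol
2H⁺ + 2e⁻ → H₂, so n(H₂) = 0.2315 / 2 = 0.1158 mol
V = nRT/P = 0.1158 × 0.0821 × 304 / 0.939 = 3.078 L
= 3080 mL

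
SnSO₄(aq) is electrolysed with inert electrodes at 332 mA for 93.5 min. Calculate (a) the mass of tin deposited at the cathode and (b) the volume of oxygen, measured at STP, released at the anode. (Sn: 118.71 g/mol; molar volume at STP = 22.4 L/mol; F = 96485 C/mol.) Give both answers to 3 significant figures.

1.15 g Sn; 0.108 L O₂

Q = 0.332 × 5610 = 1863 C; n(e⁻) = 1863 / 96485 = 0.01931 mol
Cathode: Sn²⁺ + 2e⁻ → Sn → n(Sn) = 0.01931/2 = 0.009655 mol → 1.15 g
Anode: 2H₂O → O₂ + 4H⁺ + 4e⁻ → n(O₂) = 0.01931/4 = 0.004828 mol → 0.108 L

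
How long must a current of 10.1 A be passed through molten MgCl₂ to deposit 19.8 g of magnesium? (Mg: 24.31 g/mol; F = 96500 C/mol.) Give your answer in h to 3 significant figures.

n(Mg) = 19.8 / 24.31 = 0.8145 mol
Mg²⁺ + 2e⁻ → Mg, so n(e⁻) = 2 × 0.8145 = 1.629 mol
Q = 1.629 × 96500 = 1.572×10^5 C
t = Q / I = 1.572×10^5 / 10.1 = 15560 s = 4.32 h

4.32 h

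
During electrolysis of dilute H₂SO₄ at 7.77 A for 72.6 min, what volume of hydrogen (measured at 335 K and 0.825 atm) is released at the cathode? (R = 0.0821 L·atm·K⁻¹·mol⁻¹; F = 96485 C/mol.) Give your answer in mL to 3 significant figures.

5850 mL

Q = It = 7.77 × 4356 = 33850 C
n(e⁻) = Q/F = 33850/96485 = 0.3508 mol
2H⁺ + 2e⁻ → H₂, so n(H₂) = 0.3508 / 2 = 0.1754 mol
V = nRT/P = 0.1754 × 0.0821 × 335 / 0.825 = 5.847 L
= 5850 mL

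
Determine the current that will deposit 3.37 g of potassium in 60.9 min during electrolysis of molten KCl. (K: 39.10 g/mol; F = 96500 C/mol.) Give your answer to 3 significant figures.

n(K) = 3.37 / 39.10 = 0.08619 mol
K⁺ + e⁻ → K, so n(e⁻) = 0.08619 mol
Q = 0.08619 × 96500 = 8317 C
I = Q / t = 8317 / 3654 s = 2.28 A

2.28 A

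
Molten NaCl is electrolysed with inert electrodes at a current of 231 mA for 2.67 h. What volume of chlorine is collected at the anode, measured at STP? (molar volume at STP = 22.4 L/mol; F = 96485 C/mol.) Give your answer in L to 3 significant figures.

0.258 L

Charge passed = 0.231 × 9612 = 2220 C
n(e⁻) = Q/F = 2220/96485 = 0.02301 mol
2Cl⁻ → Cl₂ + 2e⁻, so n(Cl₂) = 0.02301 / 2 = 0.01151 mol
V = 0.01151 × 22.4 = 0.2578 L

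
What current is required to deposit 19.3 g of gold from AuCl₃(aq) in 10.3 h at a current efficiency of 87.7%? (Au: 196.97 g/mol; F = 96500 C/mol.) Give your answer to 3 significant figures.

0.872 A

n(Au) = 19.3 / 196.97 = 0.09798 mol
Au³⁺ + 3e⁻ → Au, so n(e⁻) = 3 × 0.09798 = 0.2939 mol
Q = 0.2939 × 96500 / 0.877 = 32340 C
I = Q / t = 32340 / 37080 s = 0.872 A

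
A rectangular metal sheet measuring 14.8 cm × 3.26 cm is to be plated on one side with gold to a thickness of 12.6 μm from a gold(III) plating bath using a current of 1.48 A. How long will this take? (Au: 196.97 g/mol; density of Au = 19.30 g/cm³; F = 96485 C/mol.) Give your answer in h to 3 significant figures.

0.324 h

Plated area = 14.8 × 3.26 = 48.25 cm²
Volume = 48.25 × 12.6×10⁻⁴ cm = 0.06080 cm³
m(Au) = 0.06080 × 19.30 = 1.173 g
n(Au) = 1.173 / 196.97 = 0.005955 mol; n(e⁻) = 3 × 0.005955 = 0.01787 mol
Q = 0.01787 × 96485 = 1724 C
t = 1724 / 1.48 = 1165 s = 0.324 h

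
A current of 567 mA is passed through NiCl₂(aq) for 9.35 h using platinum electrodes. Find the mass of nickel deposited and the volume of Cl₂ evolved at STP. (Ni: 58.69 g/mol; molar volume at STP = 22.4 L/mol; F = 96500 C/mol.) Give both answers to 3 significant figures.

Q = 0.567 × 33660 = 19090 C; n(e⁻) = 19090 / 96500 = 0.1978 mol
Cathode: Ni²⁺ + 2e⁻ → Ni → n(Ni) = 0.1978/2 = 0.09890 mol → 5.80 g
Anode: 2Cl⁻ → Cl₂ + 2e⁻ → n(Cl₂) = 0.1978/2 = 0.09890 mol → 2.22 L

5.80 g Ni; 2.22 L Cl₂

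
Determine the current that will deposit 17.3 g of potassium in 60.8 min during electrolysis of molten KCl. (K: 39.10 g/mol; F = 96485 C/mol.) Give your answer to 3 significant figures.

11.7 A

n(K) = 17.3 / 39.10 = 0.4425 mol
K⁺ + e⁻ → K, so n(e⁻) = 0.4425 mol
Q = 0.4425 × 96485 = 42690 C
I = Q / t = 42690 / 3648 s = 11.7 A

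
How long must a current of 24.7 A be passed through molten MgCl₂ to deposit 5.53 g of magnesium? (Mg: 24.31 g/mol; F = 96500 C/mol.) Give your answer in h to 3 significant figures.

n(Mg) = 5.53 / 24.31 = 0.2275 mol
Mg²⁺ + 2e⁻ → Mg, so n(e⁻) = 2 × 0.2275 = 0.4550 mol
Q = 0.4550 × 96500 = 43910 C
t = Q / I = 43910 / 24.7 = 1778 s = 0.494 h

0.494 h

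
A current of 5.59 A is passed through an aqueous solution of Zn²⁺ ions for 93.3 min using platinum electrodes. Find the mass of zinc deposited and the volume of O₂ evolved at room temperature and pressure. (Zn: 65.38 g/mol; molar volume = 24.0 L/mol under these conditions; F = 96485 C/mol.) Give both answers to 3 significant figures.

Q = 5.59 × 5598 = 31290 C; n(e⁻) = 31290 / 96485 = 0.3243 mol
Cathode: Zn²⁺ + 2e⁻ → Zn → n(Zn) = 0.3243/2 = 0.1622 mol → 10.6 g
Anode: 2H₂O → O₂ + 4H⁺ + 4e⁻ → n(O₂) = 0.3243/4 = 0.08108 mol → 1.95 L

10.6 g Zn; 1.95 L O₂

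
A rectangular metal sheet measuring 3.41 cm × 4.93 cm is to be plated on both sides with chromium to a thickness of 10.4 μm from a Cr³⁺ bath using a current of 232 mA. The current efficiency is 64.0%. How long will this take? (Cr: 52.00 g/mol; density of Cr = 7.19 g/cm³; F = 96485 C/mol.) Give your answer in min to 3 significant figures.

Plated area = 2 × 3.41 × 4.93 = 33.62 cm²
Volume = 33.62 × 10.4×10⁻⁴ cm = 0.03496 cm³
m(Cr) = 0.03496 × 7.19 = 0.2514 g
n(Cr) = 0.2514 / 52.00 = 0.004835 mol; n(e⁻) = 3 × 0.004835 = 0.01451 mol
Q = 0.01451 × 96485 / 0.640 = 2187 C
t = 2187 / 0.232 = 9427 s = 157 min

157 min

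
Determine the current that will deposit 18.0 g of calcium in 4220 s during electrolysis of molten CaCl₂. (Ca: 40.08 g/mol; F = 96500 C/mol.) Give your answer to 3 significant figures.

n(Ca) = 18.0 / 40.08 = 0.4491 mol
Ca²⁺ + 2e⁻ → Ca, so n(e⁻) = 2 × 0.4491 = 0.8982 mol
Q = 0.8982 × 96500 = 86680 C
I = Q / t = 86680 / 4220 s = 20.5 A

20.5 A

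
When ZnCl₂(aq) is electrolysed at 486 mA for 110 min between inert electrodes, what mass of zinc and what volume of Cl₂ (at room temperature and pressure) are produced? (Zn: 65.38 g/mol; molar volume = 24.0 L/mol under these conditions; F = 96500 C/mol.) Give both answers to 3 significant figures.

1.09 g Zn; 0.399 L Cl₂

Q = 0.486 × 6600 = 3208 C; n(e⁻) = 3208 / 96500 = 0.03324 mol
Cathode: Zn²⁺ + 2e⁻ → Zn → n(Zn) = 0.03324/2 = 0.01662 mol → 1.09 g
Anode: 2Cl⁻ → Cl₂ + 2e⁻ → n(Cl₂) = 0.03324/2 = 0.01662 mol → 0.399 L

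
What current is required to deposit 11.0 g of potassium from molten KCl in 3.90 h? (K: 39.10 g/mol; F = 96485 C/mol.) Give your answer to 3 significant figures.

n(K) = 11.0 / 39.10 = 0.2813 mol
K⁺ + e⁻ → K, so n(e⁻) = 0.2813 mol
Q = 0.2813 × 96485 = 27140 C
I = Q / t = 27140 / 14040 s = 1.93 A

1.93 A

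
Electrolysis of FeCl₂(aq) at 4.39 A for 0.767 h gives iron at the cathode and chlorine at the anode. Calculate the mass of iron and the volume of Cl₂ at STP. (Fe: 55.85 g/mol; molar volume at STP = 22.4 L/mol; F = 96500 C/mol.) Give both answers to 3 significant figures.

3.51 g Fe; 1.41 L Cl₂

Q = 4.39 × 2761.2 = 12120 C; n(e⁻) = 12120 / 96500 = 0.1256 mol
Cathode: Fe²⁺ + 2e⁻ → Fe → n(Fe) = 0.1256/2 = 0.06280 mol → 3.51 g
Anode: 2Cl⁻ → Cl₂ + 2e⁻ → n(Cl₂) = 0.1256/2 = 0.06280 mol → 1.41 L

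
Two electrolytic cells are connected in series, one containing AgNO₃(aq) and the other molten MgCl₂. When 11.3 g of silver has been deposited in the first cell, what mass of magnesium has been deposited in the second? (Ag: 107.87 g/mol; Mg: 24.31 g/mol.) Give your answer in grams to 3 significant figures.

1.27 g

n(Ag) = 11.3 / 107.87 = 0.1048 mol
Ag⁺ + e⁻ → Ag, so n(e⁻) = 0.1048 mol
The cells are in series, so the same charge (and hence the same n(e⁻) = 0.1048 mol) passes through both.
Mg²⁺ + 2e⁻ → Mg, so n(Mg) = 0.1048 / 2 = 0.05240 mol
m(Mg) = 0.05240 × 24.31 = 1.27 g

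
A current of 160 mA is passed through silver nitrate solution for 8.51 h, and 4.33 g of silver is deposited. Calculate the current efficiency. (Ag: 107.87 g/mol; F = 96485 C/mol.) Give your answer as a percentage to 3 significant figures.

79.0%

Q = 0.160 × 30636 = 4902 C
n(e⁻) = 4902 / 96485 = 0.05081 mol
Ag⁺ + e⁻ → Ag, so theoretical n(Ag) = 0.05081 mol → 5.481 g
Efficiency = 4.33 / 5.481 = 0.7900 = 79.0%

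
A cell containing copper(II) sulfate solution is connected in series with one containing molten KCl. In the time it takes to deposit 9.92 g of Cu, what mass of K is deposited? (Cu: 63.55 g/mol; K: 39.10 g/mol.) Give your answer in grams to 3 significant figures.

12.2 g

n(Cu) = 9.92 / 63.55 = 0.1561 mol
Cu²⁺ + 2e⁻ → Cu, so n(e⁻) = 2 × 0.1561 = 0.3122 mol
In series, the same 0.3122 mol of electrons flows through the second cell.
K⁺ + e⁻ → K, so n(K) = 0.3122 mol
m(K) = 0.3122 × 39.10 = 12.2 g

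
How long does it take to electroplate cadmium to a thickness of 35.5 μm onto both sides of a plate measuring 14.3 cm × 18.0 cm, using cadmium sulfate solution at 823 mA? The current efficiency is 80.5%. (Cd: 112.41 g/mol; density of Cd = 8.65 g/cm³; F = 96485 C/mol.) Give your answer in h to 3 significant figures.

Plated area = 2 × 14.3 × 18.0 = 514.8 cm²
Volume = 514.8 × 35.5×10⁻⁴ cm = 1.828 cm³
m(Cd) = 1.828 × 8.65 = 15.81 g
n(Cd) = 15.81 / 112.41 = 0.1406 mol; n(e⁻) = 2 × 0.1406 = 0.2812 mol
Q = 0.2812 × 96485 / 0.805 = 33700 C
t = 33700 / 0.823 = 40950 s = 11.4 h

11.4 h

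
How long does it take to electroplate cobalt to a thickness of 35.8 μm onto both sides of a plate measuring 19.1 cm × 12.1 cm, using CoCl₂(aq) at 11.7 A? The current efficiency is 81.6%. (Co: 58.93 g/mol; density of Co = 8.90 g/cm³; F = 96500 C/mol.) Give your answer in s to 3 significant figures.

5050 s

Plated area = 2 × 19.1 × 12.1 = 462.2 cm²
Volume = 462.2 × 35.8×10⁻⁴ cm = 1.655 cm³
m(Co) = 1.655 × 8.90 = 14.73 g
n(Co) = 14.73 / 58.93 = 0.2500 mol; n(e⁻) = 2 × 0.2500 = 0.5000 mol
Q = 0.5000 × 96500 / 0.816 = 59130 C
t = 59130 / 11.7 = 5054 s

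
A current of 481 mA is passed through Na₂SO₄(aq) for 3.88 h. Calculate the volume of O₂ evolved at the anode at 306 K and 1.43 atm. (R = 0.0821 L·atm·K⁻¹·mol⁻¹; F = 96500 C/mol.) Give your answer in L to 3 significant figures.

0.306 L

Q = It = 0.481 × 13968 = 6719 C
n(e⁻) = Q/F = 6719/96500 = 0.06963 mol
2H₂O → O₂ + 4H⁺ + 4e⁻, so n(O₂) = 0.06963 / 4 = 0.01741 mol
V = nRT/P = 0.01741 × 0.0821 × 306 / 1.43 = 0.3059 L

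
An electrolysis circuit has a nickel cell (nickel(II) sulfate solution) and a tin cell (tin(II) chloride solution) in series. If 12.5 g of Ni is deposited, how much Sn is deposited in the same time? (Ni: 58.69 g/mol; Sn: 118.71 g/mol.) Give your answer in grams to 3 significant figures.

25.3 g

n(Ni) = 12.5 / 58.69 = 0.2130 mol
Ni²⁺ + 2e⁻ → Ni, so n(e⁻) = 2 × 0.2130 = 0.4260 mol
In series, the same 0.4260 mol of electrons flows through the second cell.
Sn²⁺ + 2e⁻ → Sn, so n(Sn) = 0.4260 / 2 = 0.2130 mol
m(Sn) = 0.2130 × 118.71 = 25.3 g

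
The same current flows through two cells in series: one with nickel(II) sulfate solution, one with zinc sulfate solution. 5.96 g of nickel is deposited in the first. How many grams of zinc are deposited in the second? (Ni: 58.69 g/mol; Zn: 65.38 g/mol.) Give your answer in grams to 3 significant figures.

n(Ni) = 5.96 / 58.69 = 0.1016 mol
Ni²⁺ + 2e⁻ → Ni, so n(e⁻) = 2 × 0.1016 = 0.2032 mol
Same current for the same time ⇒ same n(e⁻) = 0.2032 mol in both cells.
Zn²⁺ + 2e⁻ → Zn, so n(Zn) = 0.2032 / 2 = 0.1016 mol
m(Zn) = 0.1016 × 65.38 = 6.64 g

6.64 g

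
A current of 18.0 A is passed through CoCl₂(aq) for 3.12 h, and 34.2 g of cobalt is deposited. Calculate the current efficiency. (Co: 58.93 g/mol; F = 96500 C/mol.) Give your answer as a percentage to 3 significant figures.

Q = 18.0 × 11232 = 2.022×10^5 C
n(e⁻) = 2.022×10^5 / 96500 = 2.095 mol
Co²⁺ + 2e⁻ → Co, so theoretical n(Co) = 1.048 mol → 61.76 g
Efficiency = 34.2 / 61.76 = 0.5538 = 55.4%

55.4%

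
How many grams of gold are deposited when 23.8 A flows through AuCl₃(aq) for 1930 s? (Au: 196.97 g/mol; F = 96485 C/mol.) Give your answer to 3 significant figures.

31.3 g

Charge passed = 23.8 × 1930 = 45930 C
n(e⁻) = Q/F = 45930/96485 = 0.4760 mol
Au³⁺ + 3e⁻ → Au, so n(Au) = 0.4760 / 3 = 0.1587 mol
m = 0.1587 × 196.97 = 31.3 g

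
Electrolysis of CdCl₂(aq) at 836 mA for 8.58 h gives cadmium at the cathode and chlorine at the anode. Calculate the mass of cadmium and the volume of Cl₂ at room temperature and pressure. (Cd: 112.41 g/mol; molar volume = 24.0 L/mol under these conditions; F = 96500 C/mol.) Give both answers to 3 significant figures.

Q = 0.836 × 30888 = 25820 C; n(e⁻) = 25820 / 96500 = 0.2676 mol
Cathode: Cd²⁺ + 2e⁻ → Cd → n(Cd) = 0.2676/2 = 0.1338 mol → 15.0 g
Anode: 2Cl⁻ → Cl₂ + 2e⁻ → n(Cl₂) = 0.2676/2 = 0.1338 mol → 3.21 L

15.0 g Cd; 3.21 L Cl₂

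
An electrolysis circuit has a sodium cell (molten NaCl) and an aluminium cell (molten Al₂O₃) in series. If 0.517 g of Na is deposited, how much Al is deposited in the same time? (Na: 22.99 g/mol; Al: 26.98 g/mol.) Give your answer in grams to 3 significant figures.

n(Na) = 0.517 / 22.99 = 0.02249 mol
Na⁺ + e⁻ → Na, so n(e⁻) = 0.02249 mol
Same current for the same time ⇒ same n(e⁻) = 0.02249 mol in both cells.
Al³⁺ + 3e⁻ → Al, so n(Al) = 0.02249 / 3 = 0.007497 mol
m(Al) = 0.007497 × 26.98 = 0.202 g

0.202 g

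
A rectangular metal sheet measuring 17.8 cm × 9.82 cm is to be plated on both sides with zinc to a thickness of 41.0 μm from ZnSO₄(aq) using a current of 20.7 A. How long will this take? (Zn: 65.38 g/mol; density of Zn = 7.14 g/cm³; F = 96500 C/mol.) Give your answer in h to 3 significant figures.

Plated area = 2 × 17.8 × 9.82 = 349.6 cm²
Volume = 349.6 × 41.0×10⁻⁴ cm = 1.433 cm³
m(Zn) = 1.433 × 7.14 = 10.23 g
n(Zn) = 10.23 / 65.38 = 0.1565 mol; n(e⁻) = 2 × 0.1565 = 0.3130 mol
Q = 0.3130 × 96500 = 30200 C
t = 30200 / 20.7 = 1459 s = 0.405 h

0.405 h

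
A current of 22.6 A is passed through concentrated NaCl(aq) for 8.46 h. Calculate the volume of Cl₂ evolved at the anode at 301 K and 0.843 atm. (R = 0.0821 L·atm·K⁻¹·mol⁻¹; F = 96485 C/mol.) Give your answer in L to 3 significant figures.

Q = It = 22.6 × 30456 = 6.883×10^5 C
n(e⁻) = Q/F = 6.883×10^5/96485 = 7.134 mol
2Cl⁻ → Cl₂ + 2e⁻, so n(Cl₂) = 7.134 / 2 = 3.567 mol
V = nRT/P = 3.567 × 0.0821 × 301 / 0.843 = 104.6 L

105 L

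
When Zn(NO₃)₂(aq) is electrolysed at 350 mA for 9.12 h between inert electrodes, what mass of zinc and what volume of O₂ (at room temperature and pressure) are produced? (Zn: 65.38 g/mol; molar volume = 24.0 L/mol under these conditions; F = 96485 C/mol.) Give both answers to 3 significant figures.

3.89 g Zn; 0.715 L O₂

Q = 0.350 × 32832 = 11490 C; n(e⁻) = 11490 / 96485 = 0.1191 mol
Cathode: Zn²⁺ + 2e⁻ → Zn → n(Zn) = 0.1191/2 = 0.05955 mol → 3.89 g
Anode: 2H₂O → O₂ + 4H⁺ + 4e⁻ → n(O₂) = 0.1191/4 = 0.02978 mol → 0.715 L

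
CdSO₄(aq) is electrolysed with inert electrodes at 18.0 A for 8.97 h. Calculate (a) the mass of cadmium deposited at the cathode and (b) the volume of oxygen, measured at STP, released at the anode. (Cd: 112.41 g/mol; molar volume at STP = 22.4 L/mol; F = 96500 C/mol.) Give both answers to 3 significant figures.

Q = 18.0 × 32292 = 5.813×10^5 C; n(e⁻) = 5.813×10^5 / 96500 = 6.024 mol
Cathode: Cd²⁺ + 2e⁻ → Cd → n(Cd) = 6.024/2 = 3.012 mol → 339 g
Anode: 2H₂O → O₂ + 4H⁺ + 4e⁻ → n(O₂) = 6.024/4 = 1.506 mol → 33.7 L

339 g Cd; 33.7 L O₂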